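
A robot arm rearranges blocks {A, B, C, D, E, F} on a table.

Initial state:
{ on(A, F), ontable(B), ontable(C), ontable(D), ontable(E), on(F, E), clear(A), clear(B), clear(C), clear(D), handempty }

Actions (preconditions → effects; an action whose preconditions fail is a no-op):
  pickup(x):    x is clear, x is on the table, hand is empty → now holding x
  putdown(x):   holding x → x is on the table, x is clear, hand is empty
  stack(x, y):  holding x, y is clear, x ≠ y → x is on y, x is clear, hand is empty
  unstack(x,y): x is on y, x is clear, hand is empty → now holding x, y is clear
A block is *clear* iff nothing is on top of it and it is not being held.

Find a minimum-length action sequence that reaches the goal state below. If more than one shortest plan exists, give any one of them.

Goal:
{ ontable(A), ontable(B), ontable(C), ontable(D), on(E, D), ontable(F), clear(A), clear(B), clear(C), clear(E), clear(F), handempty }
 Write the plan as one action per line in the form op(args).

step 1 (unstack(A, F)): towers=[B; C; D; E/F] holding=A
step 2 (putdown(A)): towers=[A; B; C; D; E/F] holding=-
step 3 (unstack(F, E)): towers=[A; B; C; D; E] holding=F
step 4 (putdown(F)): towers=[A; B; C; D; E; F] holding=-
step 5 (pickup(E)): towers=[A; B; C; D; F] holding=E
step 6 (stack(E, D)): towers=[A; B; C; D/E; F] holding=-
goal check: towers=[A; B; C; D/E; F] holding=- — reached (length 6, optimal by BFS)

unstack(A, F)
putdown(A)
unstack(F, E)
putdown(F)
pickup(E)
stack(E, D)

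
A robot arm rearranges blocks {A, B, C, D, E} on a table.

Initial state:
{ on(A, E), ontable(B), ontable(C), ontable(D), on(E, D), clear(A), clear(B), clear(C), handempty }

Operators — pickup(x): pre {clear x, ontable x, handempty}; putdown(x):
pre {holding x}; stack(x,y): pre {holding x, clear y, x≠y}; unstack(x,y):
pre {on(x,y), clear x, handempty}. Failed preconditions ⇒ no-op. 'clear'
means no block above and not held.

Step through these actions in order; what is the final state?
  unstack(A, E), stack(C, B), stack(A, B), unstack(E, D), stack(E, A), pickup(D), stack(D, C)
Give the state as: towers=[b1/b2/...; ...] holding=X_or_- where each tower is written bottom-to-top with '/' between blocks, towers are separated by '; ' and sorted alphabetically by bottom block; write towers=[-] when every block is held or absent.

step 1 (unstack(A, E)): towers=[B; C; D/E] holding=A
step 2 (stack(C, B)) [no-op]: towers=[B; C; D/E] holding=A
step 3 (stack(A, B)): towers=[B/A; C; D/E] holding=-
step 4 (unstack(E, D)): towers=[B/A; C; D] holding=E
step 5 (stack(E, A)): towers=[B/A/E; C; D] holding=-
step 6 (pickup(D)): towers=[B/A/E; C] holding=D
step 7 (stack(D, C)): towers=[B/A/E; C/D] holding=-

towers=[B/A/E; C/D] holding=-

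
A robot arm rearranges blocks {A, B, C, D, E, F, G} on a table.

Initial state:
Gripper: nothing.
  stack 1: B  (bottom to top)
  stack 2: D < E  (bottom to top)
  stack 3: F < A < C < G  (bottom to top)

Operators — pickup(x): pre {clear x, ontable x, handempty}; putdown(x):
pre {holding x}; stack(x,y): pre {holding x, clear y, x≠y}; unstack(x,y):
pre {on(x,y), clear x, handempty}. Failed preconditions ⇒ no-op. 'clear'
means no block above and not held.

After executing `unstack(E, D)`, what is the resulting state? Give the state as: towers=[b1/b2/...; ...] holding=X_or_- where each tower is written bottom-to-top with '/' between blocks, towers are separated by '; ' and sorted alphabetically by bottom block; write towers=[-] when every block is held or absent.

before: towers=[B; D/E; F/A/C/G] holding=-
pre[unstack(E, D)]: on(E,D) yes, clear(E) yes, handempty yes
all met → apply unstack(E, D)
after:  towers=[B; D; F/A/C/G] holding=E

towers=[B; D; F/A/C/G] holding=E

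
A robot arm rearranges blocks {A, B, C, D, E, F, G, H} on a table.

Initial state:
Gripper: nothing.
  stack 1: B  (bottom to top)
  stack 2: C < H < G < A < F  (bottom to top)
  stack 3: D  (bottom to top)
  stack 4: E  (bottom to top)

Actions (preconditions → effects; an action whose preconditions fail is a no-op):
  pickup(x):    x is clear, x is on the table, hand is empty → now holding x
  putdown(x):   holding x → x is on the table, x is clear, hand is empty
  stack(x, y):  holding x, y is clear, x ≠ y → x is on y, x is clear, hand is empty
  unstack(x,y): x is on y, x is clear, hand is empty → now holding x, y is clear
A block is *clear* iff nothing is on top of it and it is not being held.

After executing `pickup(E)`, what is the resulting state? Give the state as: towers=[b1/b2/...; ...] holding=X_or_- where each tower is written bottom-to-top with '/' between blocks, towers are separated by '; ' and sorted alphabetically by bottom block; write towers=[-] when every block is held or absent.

before: towers=[B; C/H/G/A/F; D; E] holding=-
pre[pickup(E)]: clear(E) ok, ontable(E) ok, handempty ok
all met → apply pickup(E)
after:  towers=[B; C/H/G/A/F; D] holding=E

towers=[B; C/H/G/A/F; D] holding=E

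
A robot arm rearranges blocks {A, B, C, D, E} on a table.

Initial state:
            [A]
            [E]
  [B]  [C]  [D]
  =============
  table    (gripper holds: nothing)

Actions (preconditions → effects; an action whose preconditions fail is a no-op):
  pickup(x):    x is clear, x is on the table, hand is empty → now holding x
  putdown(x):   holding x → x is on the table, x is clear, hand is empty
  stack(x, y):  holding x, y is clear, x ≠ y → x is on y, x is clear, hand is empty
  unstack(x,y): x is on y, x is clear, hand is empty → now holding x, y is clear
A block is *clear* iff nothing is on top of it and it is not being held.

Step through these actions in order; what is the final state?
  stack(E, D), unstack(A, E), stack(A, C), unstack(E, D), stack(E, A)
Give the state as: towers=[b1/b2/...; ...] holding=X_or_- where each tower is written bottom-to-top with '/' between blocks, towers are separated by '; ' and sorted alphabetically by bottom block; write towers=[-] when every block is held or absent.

towers=[B; C/A/E; D] holding=-

step 1 (stack(E, D)) [no-op]: towers=[B; C; D/E/A] holding=-
step 2 (unstack(A, E)): towers=[B; C; D/E] holding=A
step 3 (stack(A, C)): towers=[B; C/A; D/E] holding=-
step 4 (unstack(E, D)): towers=[B; C/A; D] holding=E
step 5 (stack(E, A)): towers=[B; C/A/E; D] holding=-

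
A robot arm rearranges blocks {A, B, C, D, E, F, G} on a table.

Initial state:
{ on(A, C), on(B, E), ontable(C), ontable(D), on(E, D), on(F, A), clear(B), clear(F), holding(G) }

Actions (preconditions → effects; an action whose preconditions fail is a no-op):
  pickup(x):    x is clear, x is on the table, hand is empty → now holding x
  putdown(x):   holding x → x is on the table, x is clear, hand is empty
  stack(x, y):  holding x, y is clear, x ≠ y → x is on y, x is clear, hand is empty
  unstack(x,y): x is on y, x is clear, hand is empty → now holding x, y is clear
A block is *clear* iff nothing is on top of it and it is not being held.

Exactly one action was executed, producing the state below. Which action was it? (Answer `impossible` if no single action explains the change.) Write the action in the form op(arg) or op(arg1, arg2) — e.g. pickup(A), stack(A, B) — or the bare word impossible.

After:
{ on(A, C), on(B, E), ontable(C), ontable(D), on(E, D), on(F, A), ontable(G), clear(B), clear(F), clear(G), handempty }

target: towers=[C/A/F; D/E/B; G] holding=-
        putdown(G) → towers=[C/A/F; D/E/B; G] holding=-  ← match
       stack(G, B) → towers=[C/A/F; D/E/B/G] holding=-
       stack(G, F) → towers=[C/A/F/G; D/E/B] holding=-

putdown(G)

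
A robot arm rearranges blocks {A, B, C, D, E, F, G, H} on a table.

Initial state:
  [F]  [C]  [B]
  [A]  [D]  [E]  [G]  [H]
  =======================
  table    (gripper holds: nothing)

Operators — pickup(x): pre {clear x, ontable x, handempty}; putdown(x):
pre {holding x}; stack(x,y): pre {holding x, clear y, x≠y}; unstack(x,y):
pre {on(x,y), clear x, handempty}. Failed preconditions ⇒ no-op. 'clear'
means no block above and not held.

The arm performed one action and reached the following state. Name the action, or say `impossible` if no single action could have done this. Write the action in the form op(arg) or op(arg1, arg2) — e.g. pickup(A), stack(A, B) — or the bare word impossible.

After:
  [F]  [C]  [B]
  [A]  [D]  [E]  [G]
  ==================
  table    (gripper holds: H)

target: towers=[A/F; D/C; E/B; G] holding=H
         pickup(G) → towers=[A/F; D/C; E/B; H] holding=G
         pickup(H) → towers=[A/F; D/C; E/B; G] holding=H  ← match
     unstack(B, E) → towers=[A/F; D/C; E; G; H] holding=B
     unstack(F, A) → towers=[A; D/C; E/B; G; H] holding=F
     unstack(C, D) → towers=[A/F; D; E/B; G; H] holding=C

pickup(H)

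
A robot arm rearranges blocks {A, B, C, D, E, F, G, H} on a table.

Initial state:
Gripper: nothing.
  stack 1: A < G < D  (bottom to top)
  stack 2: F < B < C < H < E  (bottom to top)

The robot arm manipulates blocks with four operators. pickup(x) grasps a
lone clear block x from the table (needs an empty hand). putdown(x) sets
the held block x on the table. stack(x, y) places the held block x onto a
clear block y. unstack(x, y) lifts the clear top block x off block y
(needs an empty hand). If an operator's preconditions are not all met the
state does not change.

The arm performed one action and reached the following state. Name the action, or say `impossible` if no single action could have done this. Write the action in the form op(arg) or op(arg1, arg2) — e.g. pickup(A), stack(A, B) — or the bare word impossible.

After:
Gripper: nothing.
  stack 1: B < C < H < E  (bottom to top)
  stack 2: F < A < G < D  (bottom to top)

impossible

target: towers=[B/C/H/E; F/A/G/D] holding=-
     unstack(E, H) → towers=[A/G/D; F/B/C/H] holding=E
     unstack(D, G) → towers=[A/G; F/B/C/H/E] holding=D
none of the 2 applicable actions match → impossible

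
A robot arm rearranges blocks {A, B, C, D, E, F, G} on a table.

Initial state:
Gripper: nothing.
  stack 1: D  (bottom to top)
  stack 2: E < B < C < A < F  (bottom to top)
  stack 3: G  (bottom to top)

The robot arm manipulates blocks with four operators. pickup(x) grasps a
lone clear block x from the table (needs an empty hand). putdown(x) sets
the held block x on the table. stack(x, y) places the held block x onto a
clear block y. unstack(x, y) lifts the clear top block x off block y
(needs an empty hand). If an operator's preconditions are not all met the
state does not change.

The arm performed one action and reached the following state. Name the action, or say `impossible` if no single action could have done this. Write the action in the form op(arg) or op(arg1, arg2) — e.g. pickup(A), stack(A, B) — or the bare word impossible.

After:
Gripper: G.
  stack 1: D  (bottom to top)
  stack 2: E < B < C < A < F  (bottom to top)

target: towers=[D; E/B/C/A/F] holding=G
     unstack(F, A) → towers=[D; E/B/C/A; G] holding=F
         pickup(G) → towers=[D; E/B/C/A/F] holding=G  ← match
         pickup(D) → towers=[E/B/C/A/F; G] holding=D

pickup(G)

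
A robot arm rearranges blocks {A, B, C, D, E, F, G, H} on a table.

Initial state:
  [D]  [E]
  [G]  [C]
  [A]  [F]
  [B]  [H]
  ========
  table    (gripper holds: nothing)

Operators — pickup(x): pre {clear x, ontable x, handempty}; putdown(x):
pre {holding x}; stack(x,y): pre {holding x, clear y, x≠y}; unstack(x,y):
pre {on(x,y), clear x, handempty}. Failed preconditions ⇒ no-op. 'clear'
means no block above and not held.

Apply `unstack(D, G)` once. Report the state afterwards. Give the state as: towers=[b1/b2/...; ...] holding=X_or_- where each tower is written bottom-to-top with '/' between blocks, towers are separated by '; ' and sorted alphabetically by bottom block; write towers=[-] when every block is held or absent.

before: towers=[B/A/G/D; H/F/C/E] holding=-
pre[unstack(D, G)]: on(D,G) yes, clear(D) yes, handempty yes
all met → apply unstack(D, G)
after:  towers=[B/A/G; H/F/C/E] holding=D

towers=[B/A/G; H/F/C/E] holding=D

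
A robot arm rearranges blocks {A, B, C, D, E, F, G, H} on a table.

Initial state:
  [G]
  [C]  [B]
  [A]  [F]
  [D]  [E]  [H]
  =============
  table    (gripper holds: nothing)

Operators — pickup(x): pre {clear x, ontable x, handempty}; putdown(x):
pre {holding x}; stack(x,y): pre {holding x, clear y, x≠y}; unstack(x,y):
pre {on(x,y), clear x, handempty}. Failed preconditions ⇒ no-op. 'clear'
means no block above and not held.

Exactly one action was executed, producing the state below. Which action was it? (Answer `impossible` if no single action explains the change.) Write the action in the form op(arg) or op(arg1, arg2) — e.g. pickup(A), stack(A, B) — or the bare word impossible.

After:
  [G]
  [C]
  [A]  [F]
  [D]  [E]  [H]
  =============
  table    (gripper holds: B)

target: towers=[D/A/C/G; E/F; H] holding=B
     unstack(G, C) → towers=[D/A/C; E/F/B; H] holding=G
         pickup(H) → towers=[D/A/C/G; E/F/B] holding=H
     unstack(B, F) → towers=[D/A/C/G; E/F; H] holding=B  ← match

unstack(B, F)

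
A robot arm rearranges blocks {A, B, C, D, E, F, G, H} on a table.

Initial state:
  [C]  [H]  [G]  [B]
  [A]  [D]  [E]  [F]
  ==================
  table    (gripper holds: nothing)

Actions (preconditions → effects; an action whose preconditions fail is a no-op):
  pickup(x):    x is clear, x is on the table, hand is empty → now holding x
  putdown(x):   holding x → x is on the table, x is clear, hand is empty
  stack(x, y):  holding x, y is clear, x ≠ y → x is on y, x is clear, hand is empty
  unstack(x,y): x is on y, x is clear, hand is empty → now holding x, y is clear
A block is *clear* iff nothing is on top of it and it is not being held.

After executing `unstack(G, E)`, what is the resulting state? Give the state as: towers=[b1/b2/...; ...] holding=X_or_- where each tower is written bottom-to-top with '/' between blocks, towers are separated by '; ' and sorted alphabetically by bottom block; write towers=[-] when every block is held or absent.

before: towers=[A/C; D/H; E/G; F/B] holding=-
pre[unstack(G, E)]: on(G,E) ok, clear(G) ok, handempty ok
all met → apply unstack(G, E)
after:  towers=[A/C; D/H; E; F/B] holding=G

towers=[A/C; D/H; E; F/B] holding=G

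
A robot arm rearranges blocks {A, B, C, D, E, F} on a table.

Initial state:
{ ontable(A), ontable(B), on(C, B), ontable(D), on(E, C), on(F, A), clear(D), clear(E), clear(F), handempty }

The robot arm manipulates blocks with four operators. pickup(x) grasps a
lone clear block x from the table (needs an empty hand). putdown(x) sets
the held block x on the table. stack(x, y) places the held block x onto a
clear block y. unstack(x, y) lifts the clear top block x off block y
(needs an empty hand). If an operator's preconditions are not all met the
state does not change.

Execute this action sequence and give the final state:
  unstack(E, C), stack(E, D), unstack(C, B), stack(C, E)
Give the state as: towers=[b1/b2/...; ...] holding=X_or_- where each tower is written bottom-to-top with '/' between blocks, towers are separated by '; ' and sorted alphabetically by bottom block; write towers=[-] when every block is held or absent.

step 1 (unstack(E, C)): towers=[A/F; B/C; D] holding=E
step 2 (stack(E, D)): towers=[A/F; B/C; D/E] holding=-
step 3 (unstack(C, B)): towers=[A/F; B; D/E] holding=C
step 4 (stack(C, E)): towers=[A/F; B; D/E/C] holding=-

towers=[A/F; B; D/E/C] holding=-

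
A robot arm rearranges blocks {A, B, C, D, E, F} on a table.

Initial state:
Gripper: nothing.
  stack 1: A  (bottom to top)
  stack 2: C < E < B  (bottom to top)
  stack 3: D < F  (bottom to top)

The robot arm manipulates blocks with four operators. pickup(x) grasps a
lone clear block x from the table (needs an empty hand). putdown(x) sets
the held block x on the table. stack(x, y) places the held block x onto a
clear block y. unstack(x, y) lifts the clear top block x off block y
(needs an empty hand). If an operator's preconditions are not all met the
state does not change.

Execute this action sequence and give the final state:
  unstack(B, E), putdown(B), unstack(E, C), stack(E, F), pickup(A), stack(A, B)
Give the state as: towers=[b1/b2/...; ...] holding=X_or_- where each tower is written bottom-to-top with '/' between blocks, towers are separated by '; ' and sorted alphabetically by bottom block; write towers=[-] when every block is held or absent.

towers=[B/A; C; D/F/E] holding=-

step 1 (unstack(B, E)): towers=[A; C/E; D/F] holding=B
step 2 (putdown(B)): towers=[A; B; C/E; D/F] holding=-
step 3 (unstack(E, C)): towers=[A; B; C; D/F] holding=E
step 4 (stack(E, F)): towers=[A; B; C; D/F/E] holding=-
step 5 (pickup(A)): towers=[B; C; D/F/E] holding=A
step 6 (stack(A, B)): towers=[B/A; C; D/F/E] holding=-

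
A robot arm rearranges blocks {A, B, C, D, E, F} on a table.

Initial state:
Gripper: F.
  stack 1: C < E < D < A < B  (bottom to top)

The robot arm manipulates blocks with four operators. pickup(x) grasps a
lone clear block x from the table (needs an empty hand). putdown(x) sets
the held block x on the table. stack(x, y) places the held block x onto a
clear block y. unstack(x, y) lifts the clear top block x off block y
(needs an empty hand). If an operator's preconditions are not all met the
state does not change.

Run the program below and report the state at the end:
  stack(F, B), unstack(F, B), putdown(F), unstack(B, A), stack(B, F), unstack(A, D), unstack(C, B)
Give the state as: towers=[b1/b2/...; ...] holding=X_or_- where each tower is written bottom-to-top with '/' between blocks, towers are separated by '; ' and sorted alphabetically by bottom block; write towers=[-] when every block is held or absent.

step 1 (stack(F, B)): towers=[C/E/D/A/B/F] holding=-
step 2 (unstack(F, B)): towers=[C/E/D/A/B] holding=F
step 3 (putdown(F)): towers=[C/E/D/A/B; F] holding=-
step 4 (unstack(B, A)): towers=[C/E/D/A; F] holding=B
step 5 (stack(B, F)): towers=[C/E/D/A; F/B] holding=-
step 6 (unstack(A, D)): towers=[C/E/D; F/B] holding=A
step 7 (unstack(C, B)) [no-op]: towers=[C/E/D; F/B] holding=A

towers=[C/E/D; F/B] holding=A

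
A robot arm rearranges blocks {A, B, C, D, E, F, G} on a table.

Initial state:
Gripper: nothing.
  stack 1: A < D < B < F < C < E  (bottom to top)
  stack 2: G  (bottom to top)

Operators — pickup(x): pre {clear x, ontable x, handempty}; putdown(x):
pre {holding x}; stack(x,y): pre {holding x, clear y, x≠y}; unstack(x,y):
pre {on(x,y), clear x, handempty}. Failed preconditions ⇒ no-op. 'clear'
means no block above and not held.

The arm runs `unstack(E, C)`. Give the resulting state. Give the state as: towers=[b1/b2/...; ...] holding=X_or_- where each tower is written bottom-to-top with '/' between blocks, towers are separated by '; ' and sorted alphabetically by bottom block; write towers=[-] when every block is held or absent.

before: towers=[A/D/B/F/C/E; G] holding=-
pre[unstack(E, C)]: on(E,C) ok, clear(E) ok, handempty ok
all met → apply unstack(E, C)
after:  towers=[A/D/B/F/C; G] holding=E

towers=[A/D/B/F/C; G] holding=E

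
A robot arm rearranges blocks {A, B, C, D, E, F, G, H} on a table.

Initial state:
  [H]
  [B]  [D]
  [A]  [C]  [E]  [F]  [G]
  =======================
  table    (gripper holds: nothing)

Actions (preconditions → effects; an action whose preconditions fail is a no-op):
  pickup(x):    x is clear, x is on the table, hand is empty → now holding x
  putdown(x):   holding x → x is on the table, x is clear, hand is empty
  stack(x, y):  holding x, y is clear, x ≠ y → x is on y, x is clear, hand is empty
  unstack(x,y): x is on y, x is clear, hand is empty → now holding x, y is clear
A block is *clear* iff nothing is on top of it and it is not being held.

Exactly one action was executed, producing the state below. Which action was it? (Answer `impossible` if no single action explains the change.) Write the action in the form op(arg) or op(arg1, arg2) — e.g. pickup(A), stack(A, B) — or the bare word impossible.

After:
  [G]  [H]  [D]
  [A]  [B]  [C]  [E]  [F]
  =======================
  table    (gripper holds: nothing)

target: towers=[A/G; B/H; C/D; E; F] holding=-
         pickup(G) → towers=[A/B/H; C/D; E; F] holding=G
         pickup(E) → towers=[A/B/H; C/D; F; G] holding=E
     unstack(H, B) → towers=[A/B; C/D; E; F; G] holding=H
         pickup(F) → towers=[A/B/H; C/D; E; G] holding=F
     unstack(D, C) → towers=[A/B/H; C; E; F; G] holding=D
none of the 5 applicable actions match → impossible

impossible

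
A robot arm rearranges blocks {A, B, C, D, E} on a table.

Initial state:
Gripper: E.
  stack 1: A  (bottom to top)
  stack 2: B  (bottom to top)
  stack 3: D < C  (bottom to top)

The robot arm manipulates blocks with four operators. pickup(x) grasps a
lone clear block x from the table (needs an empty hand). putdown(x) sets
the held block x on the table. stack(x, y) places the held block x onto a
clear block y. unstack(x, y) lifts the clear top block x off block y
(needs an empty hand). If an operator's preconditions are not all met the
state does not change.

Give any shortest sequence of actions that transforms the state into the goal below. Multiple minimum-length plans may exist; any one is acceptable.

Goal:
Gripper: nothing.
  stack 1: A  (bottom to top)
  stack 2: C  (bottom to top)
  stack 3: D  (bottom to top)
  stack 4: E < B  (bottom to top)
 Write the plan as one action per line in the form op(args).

step 1 (putdown(E)): towers=[A; B; D/C; E] holding=-
step 2 (pickup(B)): towers=[A; D/C; E] holding=B
step 3 (stack(B, E)): towers=[A; D/C; E/B] holding=-
step 4 (unstack(C, D)): towers=[A; D; E/B] holding=C
step 5 (putdown(C)): towers=[A; C; D; E/B] holding=-
goal check: towers=[A; C; D; E/B] holding=- — reached (length 5, optimal by BFS)

putdown(E)
pickup(B)
stack(B, E)
unstack(C, D)
putdown(C)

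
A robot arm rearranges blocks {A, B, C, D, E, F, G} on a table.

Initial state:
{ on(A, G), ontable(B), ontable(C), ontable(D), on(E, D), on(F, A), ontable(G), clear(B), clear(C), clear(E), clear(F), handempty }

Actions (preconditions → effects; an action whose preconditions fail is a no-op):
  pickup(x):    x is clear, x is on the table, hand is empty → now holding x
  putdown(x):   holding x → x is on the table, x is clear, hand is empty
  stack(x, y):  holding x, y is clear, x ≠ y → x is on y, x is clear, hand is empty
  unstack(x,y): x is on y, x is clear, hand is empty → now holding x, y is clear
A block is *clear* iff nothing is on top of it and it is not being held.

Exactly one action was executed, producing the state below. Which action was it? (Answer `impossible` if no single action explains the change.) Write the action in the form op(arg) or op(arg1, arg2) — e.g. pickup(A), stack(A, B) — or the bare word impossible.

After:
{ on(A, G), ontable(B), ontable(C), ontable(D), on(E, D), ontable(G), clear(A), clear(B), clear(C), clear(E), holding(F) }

target: towers=[B; C; D/E; G/A] holding=F
         pickup(B) → towers=[C; D/E; G/A/F] holding=B
     unstack(F, A) → towers=[B; C; D/E; G/A] holding=F  ← match
     unstack(E, D) → towers=[B; C; D; G/A/F] holding=E
         pickup(C) → towers=[B; D/E; G/A/F] holding=C

unstack(F, A)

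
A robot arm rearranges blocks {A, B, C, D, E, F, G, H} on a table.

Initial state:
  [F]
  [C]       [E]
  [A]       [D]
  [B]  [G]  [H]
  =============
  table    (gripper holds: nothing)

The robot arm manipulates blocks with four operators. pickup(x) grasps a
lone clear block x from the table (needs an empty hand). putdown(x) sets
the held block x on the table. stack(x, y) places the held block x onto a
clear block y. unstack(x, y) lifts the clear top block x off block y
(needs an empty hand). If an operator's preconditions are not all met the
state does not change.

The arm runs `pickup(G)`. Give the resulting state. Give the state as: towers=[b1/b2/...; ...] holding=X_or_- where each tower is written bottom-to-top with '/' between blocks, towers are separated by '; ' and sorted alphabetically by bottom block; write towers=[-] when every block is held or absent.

towers=[B/A/C/F; H/D/E] holding=G

before: towers=[B/A/C/F; G; H/D/E] holding=-
pre[pickup(G)]: clear(G) yes, ontable(G) yes, handempty yes
all met → apply pickup(G)
after:  towers=[B/A/C/F; H/D/E] holding=G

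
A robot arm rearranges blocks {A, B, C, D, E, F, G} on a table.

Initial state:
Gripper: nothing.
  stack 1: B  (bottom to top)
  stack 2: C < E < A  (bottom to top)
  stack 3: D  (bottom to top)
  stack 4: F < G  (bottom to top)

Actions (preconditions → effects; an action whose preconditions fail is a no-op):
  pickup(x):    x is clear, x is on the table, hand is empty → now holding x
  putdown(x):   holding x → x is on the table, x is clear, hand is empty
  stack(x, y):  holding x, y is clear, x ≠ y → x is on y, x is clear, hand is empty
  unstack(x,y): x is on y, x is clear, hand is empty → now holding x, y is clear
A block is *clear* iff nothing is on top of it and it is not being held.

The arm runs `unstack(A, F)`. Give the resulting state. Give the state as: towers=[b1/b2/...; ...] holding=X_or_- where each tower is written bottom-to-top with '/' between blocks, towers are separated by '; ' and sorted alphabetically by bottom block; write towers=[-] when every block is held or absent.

before: towers=[B; C/E/A; D; F/G] holding=-
pre[unstack(A, F)]: on(A,F) fail, clear(A) ok, handempty ok
on(A,F) unmet → unstack(A, F) is a no-op
after:  towers=[B; C/E/A; D; F/G] holding=-

towers=[B; C/E/A; D; F/G] holding=-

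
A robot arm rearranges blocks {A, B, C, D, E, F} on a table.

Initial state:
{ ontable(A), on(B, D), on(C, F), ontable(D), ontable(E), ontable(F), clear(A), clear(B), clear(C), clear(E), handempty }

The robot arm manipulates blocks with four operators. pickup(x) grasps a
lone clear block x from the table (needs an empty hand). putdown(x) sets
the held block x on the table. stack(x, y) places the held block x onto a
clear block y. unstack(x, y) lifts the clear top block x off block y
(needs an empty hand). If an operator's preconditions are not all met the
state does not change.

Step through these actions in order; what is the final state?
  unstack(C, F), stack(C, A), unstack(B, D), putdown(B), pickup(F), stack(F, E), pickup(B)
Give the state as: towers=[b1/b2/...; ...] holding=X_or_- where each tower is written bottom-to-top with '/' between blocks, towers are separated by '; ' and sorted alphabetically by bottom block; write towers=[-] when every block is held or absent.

step 1 (unstack(C, F)): towers=[A; D/B; E; F] holding=C
step 2 (stack(C, A)): towers=[A/C; D/B; E; F] holding=-
step 3 (unstack(B, D)): towers=[A/C; D; E; F] holding=B
step 4 (putdown(B)): towers=[A/C; B; D; E; F] holding=-
step 5 (pickup(F)): towers=[A/C; B; D; E] holding=F
step 6 (stack(F, E)): towers=[A/C; B; D; E/F] holding=-
step 7 (pickup(B)): towers=[A/C; D; E/F] holding=B

towers=[A/C; D; E/F] holding=B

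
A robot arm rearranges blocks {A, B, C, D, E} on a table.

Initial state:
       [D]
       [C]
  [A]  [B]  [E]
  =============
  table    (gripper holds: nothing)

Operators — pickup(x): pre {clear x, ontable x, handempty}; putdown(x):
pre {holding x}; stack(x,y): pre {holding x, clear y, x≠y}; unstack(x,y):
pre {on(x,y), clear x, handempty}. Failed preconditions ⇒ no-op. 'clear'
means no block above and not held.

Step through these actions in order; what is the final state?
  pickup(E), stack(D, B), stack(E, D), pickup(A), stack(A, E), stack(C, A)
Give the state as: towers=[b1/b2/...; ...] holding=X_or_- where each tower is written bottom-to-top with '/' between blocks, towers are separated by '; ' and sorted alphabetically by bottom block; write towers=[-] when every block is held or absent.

towers=[B/C/D/E/A] holding=-

step 1 (pickup(E)): towers=[A; B/C/D] holding=E
step 2 (stack(D, B)) [no-op]: towers=[A; B/C/D] holding=E
step 3 (stack(E, D)): towers=[A; B/C/D/E] holding=-
step 4 (pickup(A)): towers=[B/C/D/E] holding=A
step 5 (stack(A, E)): towers=[B/C/D/E/A] holding=-
step 6 (stack(C, A)) [no-op]: towers=[B/C/D/E/A] holding=-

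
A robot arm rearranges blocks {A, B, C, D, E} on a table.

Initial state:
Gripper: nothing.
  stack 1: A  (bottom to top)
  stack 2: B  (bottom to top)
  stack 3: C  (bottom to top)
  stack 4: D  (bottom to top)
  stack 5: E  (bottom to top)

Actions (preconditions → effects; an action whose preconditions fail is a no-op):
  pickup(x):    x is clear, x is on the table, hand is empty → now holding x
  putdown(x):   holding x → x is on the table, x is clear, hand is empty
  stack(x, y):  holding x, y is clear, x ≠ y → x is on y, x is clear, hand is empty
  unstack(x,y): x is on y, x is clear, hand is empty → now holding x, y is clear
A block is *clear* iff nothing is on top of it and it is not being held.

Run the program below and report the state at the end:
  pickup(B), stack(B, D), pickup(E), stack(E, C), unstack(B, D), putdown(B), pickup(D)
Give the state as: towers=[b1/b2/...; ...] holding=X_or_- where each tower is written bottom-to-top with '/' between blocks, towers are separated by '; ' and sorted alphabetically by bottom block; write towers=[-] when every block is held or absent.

step 1 (pickup(B)): towers=[A; C; D; E] holding=B
step 2 (stack(B, D)): towers=[A; C; D/B; E] holding=-
step 3 (pickup(E)): towers=[A; C; D/B] holding=E
step 4 (stack(E, C)): towers=[A; C/E; D/B] holding=-
step 5 (unstack(B, D)): towers=[A; C/E; D] holding=B
step 6 (putdown(B)): towers=[A; B; C/E; D] holding=-
step 7 (pickup(D)): towers=[A; B; C/E] holding=D

towers=[A; B; C/E] holding=D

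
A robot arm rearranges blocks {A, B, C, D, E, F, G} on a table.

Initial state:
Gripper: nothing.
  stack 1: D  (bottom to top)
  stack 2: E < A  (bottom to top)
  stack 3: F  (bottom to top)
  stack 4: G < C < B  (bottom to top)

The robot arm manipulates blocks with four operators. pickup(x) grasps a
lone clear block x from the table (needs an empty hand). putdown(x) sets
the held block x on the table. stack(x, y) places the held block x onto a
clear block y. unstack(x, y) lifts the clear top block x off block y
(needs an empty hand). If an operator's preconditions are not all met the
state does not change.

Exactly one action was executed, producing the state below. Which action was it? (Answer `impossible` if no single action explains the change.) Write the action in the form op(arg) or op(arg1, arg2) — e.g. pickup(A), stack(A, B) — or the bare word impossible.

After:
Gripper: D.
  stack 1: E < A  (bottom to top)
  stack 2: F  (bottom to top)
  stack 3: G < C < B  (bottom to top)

pickup(D)

target: towers=[E/A; F; G/C/B] holding=D
     unstack(B, C) → towers=[D; E/A; F; G/C] holding=B
         pickup(F) → towers=[D; E/A; G/C/B] holding=F
         pickup(D) → towers=[E/A; F; G/C/B] holding=D  ← match
     unstack(A, E) → towers=[D; E; F; G/C/B] holding=A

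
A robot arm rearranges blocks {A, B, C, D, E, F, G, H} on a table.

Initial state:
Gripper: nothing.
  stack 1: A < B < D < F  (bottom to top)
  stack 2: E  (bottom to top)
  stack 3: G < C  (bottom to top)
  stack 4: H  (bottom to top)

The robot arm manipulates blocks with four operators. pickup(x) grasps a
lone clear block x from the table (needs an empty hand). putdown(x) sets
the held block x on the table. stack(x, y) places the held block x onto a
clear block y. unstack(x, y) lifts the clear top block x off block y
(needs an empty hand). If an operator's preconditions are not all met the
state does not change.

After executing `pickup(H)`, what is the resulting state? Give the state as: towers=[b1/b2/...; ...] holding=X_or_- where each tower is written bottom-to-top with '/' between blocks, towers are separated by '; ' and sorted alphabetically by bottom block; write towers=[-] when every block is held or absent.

before: towers=[A/B/D/F; E; G/C; H] holding=-
pre[pickup(H)]: clear(H) ok, ontable(H) ok, handempty ok
all met → apply pickup(H)
after:  towers=[A/B/D/F; E; G/C] holding=H

towers=[A/B/D/F; E; G/C] holding=H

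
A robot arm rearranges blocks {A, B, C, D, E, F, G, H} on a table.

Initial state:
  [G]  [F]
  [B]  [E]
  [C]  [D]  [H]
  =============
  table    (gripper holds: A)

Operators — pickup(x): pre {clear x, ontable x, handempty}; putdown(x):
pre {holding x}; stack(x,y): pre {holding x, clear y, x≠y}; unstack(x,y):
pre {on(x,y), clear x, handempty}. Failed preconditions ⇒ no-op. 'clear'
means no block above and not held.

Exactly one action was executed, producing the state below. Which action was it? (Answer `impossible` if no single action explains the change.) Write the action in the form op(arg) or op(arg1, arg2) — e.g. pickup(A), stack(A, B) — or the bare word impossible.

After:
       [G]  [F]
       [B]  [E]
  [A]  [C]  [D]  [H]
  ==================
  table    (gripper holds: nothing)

target: towers=[A; C/B/G; D/E/F; H] holding=-
        putdown(A) → towers=[A; C/B/G; D/E/F; H] holding=-  ← match
       stack(A, G) → towers=[C/B/G/A; D/E/F; H] holding=-
       stack(A, H) → towers=[C/B/G; D/E/F; H/A] holding=-
       stack(A, F) → towers=[C/B/G; D/E/F/A; H] holding=-

putdown(A)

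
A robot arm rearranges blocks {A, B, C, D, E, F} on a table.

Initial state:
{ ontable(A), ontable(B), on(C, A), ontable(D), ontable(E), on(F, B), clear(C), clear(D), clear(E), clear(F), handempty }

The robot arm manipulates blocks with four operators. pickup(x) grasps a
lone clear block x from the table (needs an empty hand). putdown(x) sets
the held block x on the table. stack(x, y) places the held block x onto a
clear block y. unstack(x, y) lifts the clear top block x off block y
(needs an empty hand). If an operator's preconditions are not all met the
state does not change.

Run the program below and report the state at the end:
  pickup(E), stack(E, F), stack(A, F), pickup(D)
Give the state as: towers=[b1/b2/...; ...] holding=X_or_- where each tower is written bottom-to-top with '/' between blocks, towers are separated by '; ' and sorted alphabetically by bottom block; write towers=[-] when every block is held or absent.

step 1 (pickup(E)): towers=[A/C; B/F; D] holding=E
step 2 (stack(E, F)): towers=[A/C; B/F/E; D] holding=-
step 3 (stack(A, F)) [no-op]: towers=[A/C; B/F/E; D] holding=-
step 4 (pickup(D)): towers=[A/C; B/F/E] holding=D

towers=[A/C; B/F/E] holding=D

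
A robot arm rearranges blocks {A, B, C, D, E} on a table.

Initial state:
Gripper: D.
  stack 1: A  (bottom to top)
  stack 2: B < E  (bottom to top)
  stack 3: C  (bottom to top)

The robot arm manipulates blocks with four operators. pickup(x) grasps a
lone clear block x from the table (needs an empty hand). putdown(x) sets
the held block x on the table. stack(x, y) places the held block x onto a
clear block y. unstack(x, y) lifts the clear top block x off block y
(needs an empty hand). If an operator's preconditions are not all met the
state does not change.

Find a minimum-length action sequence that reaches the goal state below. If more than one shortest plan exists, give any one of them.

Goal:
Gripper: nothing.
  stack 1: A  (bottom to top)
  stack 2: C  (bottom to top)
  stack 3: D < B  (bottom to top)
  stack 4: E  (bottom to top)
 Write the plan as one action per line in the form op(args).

putdown(D)
unstack(E, B)
putdown(E)
pickup(B)
stack(B, D)

step 1 (putdown(D)): towers=[A; B/E; C; D] holding=-
step 2 (unstack(E, B)): towers=[A; B; C; D] holding=E
step 3 (putdown(E)): towers=[A; B; C; D; E] holding=-
step 4 (pickup(B)): towers=[A; C; D; E] holding=B
step 5 (stack(B, D)): towers=[A; C; D/B; E] holding=-
goal check: towers=[A; C; D/B; E] holding=- — reached (length 5, optimal by BFS)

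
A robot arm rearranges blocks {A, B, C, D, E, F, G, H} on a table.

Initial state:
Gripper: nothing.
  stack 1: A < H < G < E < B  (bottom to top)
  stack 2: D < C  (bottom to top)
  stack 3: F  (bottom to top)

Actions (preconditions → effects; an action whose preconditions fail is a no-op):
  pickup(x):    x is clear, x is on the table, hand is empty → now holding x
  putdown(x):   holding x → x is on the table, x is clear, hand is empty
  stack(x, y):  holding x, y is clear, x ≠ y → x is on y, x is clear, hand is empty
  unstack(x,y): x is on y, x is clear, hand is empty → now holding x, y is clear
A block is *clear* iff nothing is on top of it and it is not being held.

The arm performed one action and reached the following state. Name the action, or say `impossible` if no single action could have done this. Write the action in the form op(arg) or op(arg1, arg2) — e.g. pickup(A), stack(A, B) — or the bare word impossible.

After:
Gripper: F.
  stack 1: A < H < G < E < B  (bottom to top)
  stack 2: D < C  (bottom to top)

target: towers=[A/H/G/E/B; D/C] holding=F
     unstack(B, E) → towers=[A/H/G/E; D/C; F] holding=B
         pickup(F) → towers=[A/H/G/E/B; D/C] holding=F  ← match
     unstack(C, D) → towers=[A/H/G/E/B; D; F] holding=C

pickup(F)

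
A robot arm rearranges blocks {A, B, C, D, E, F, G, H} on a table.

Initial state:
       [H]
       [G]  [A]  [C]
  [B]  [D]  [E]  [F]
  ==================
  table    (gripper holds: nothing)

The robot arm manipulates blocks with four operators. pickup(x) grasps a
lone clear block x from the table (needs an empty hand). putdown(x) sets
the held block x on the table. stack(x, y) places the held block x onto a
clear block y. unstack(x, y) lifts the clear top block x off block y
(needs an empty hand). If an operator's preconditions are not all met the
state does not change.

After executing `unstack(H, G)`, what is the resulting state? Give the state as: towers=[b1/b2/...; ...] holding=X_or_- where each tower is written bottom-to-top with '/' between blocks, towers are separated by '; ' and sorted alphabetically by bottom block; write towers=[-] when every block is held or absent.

towers=[B; D/G; E/A; F/C] holding=H

before: towers=[B; D/G/H; E/A; F/C] holding=-
pre[unstack(H, G)]: on(H,G) ok, clear(H) ok, handempty ok
all met → apply unstack(H, G)
after:  towers=[B; D/G; E/A; F/C] holding=H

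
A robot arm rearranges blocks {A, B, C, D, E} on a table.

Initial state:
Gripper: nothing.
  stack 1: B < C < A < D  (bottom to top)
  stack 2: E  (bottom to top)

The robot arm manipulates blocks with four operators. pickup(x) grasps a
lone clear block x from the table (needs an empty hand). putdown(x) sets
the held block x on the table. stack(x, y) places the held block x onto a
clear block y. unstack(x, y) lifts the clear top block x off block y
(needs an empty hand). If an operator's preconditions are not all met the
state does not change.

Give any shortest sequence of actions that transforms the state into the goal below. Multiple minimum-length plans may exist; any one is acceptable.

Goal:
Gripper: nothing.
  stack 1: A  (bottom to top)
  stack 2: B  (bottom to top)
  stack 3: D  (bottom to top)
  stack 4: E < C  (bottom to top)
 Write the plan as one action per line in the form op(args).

unstack(D, A)
putdown(D)
unstack(A, C)
putdown(A)
unstack(C, B)
stack(C, E)

step 1 (unstack(D, A)): towers=[B/C/A; E] holding=D
step 2 (putdown(D)): towers=[B/C/A; D; E] holding=-
step 3 (unstack(A, C)): towers=[B/C; D; E] holding=A
step 4 (putdown(A)): towers=[A; B/C; D; E] holding=-
step 5 (unstack(C, B)): towers=[A; B; D; E] holding=C
step 6 (stack(C, E)): towers=[A; B; D; E/C] holding=-
goal check: towers=[A; B; D; E/C] holding=- — reached (length 6, optimal by BFS)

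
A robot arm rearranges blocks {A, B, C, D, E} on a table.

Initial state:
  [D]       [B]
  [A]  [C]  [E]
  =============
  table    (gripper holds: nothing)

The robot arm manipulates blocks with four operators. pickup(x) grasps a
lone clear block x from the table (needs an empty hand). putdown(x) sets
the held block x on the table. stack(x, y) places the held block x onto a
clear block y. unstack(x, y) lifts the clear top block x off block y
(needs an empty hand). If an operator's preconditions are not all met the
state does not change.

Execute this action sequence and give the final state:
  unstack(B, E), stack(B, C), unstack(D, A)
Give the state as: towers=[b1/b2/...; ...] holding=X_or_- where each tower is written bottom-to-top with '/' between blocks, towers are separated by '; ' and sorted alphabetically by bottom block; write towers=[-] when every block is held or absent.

step 1 (unstack(B, E)): towers=[A/D; C; E] holding=B
step 2 (stack(B, C)): towers=[A/D; C/B; E] holding=-
step 3 (unstack(D, A)): towers=[A; C/B; E] holding=D

towers=[A; C/B; E] holding=D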